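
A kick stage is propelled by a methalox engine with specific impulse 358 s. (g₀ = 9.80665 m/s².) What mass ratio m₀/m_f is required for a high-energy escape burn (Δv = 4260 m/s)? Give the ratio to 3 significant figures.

v_e = Isp · g₀ = 358 × 9.80665 = 3510.8 m/s.
From the ideal rocket equation, m₀/m_f = exp(Δv / v_e) = exp(4260 / 3510.8) = exp(1.2134) = 3.3649.

mass ratio ≈ 3.36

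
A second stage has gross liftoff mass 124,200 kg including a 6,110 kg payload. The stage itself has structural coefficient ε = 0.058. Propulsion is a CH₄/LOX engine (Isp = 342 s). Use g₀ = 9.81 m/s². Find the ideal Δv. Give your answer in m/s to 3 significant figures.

Δv ≈ 7580 m/s

Stage wet mass = m₀ − payload = 124,200 − 6,110 = 118,090 kg.
Stage dry mass = ε × stage wet mass = 0.058 × 118,090 = 6,849.22 kg.
Burnout mass m_f = stage dry + payload = 6,849.22 + 6,110 = 12,959.22 kg.
v_e = Isp · g₀ = 342 × 9.81 = 3355.0 m/s.
Using Δv = v_e ln(m₀/m_f): Δv = v_e · ln(124,200/12,959.22) = 3355.0 × ln(9.584) = 3355.0 × 2.2601 ≈ 7583 m/s.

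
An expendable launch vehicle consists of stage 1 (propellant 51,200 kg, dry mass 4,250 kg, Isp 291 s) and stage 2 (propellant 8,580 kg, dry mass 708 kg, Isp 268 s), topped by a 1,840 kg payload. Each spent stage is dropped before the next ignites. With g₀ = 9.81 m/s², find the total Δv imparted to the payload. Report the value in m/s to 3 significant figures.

Δv ≈ 8060 m/s

Ignition mass of stage 1 = 51,200+4,250 + 8,580+708 + 1,840 = 66,578 kg.
Stage 1: m₀ = 66,578 kg, m_f = 66,578 − 51,200 = 15,378 kg; Δv = 291×9.81×ln(4.329) = 2854.7×1.4654 ≈ 4183 m/s.
Stage 2: m₀ = 11,128 kg, m_f = 11,128 − 8,580 = 2,548 kg; Δv = 268×9.81×ln(4.367) = 2629.1×1.4742 ≈ 3876 m/s.
Total Δv = 4183 + 3876 = 8059 m/s.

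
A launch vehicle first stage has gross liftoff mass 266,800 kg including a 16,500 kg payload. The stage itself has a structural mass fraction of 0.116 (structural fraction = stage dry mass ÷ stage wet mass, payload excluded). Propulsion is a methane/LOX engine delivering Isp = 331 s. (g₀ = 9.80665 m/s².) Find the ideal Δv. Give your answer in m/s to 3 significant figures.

Stage wet mass = m₀ − payload = 266,800 − 16,500 = 250,300 kg.
Stage dry mass = ε × stage wet mass = 0.116 × 250,300 = 29,034.8 kg.
Burnout mass m_f = stage dry + payload = 29,034.8 + 16,500 = 45,534.8 kg.
v_e = Isp · g₀ = 331 × 9.80665 = 3246.0 m/s.
Δv = v_e · ln(266,800/45,534.8) = 3246.0 × ln(5.859) = 3246.0 × 1.7680 ≈ 5739 m/s.

Δv ≈ 5740 m/s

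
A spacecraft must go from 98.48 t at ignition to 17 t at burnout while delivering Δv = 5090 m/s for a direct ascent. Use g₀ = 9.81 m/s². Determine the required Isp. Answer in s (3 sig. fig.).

ln(m₀/m_f) = ln(98480/17000) = ln(5.793) = 1.7566.
v_e = Δv / ln(m₀/m_f) = 5090 / 1.7566 = 2897.6 m/s.
Isp = v_e / g₀ = 2897.6 / 9.81 = 295.4 s.

Isp ≈ 295 s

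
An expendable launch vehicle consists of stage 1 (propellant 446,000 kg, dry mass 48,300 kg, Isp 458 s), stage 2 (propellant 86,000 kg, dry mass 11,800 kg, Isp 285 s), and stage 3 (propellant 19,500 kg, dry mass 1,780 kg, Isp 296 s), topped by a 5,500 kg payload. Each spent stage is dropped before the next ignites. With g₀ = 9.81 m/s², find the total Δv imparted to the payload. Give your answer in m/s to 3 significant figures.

Ignition mass of stage 1 = 446,000+48,300 + 86,000+11,800 + 19,500+1,780 + 5,500 = 618,880 kg.
Stage 1: m₀ = 618,880 kg, m_f = 618,880 − 446,000 = 172,880 kg; Δv = 458×9.81×ln(3.58) = 4493.0×1.2753 ≈ 5730 m/s.
Stage 2: m₀ = 124,580 kg, m_f = 124,580 − 86,000 = 38,580 kg; Δv = 285×9.81×ln(3.229) = 2795.9×1.1722 ≈ 3277 m/s.
Stage 3: m₀ = 26,780 kg, m_f = 26,780 − 19,500 = 7,280 kg; Δv = 296×9.81×ln(3.679) = 2903.8×1.3025 ≈ 3782 m/s.
Total Δv = 5730 + 3277 + 3782 = 12789 m/s.

Δv ≈ 12800 m/s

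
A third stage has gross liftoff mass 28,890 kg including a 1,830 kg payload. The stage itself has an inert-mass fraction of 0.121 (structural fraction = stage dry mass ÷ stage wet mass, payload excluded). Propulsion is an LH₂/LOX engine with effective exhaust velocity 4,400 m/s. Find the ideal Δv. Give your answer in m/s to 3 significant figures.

Stage wet mass = m₀ − payload = 28,890 − 1,830 = 27,060 kg.
Stage dry mass = ε × stage wet mass = 0.121 × 27,060 = 3,274.26 kg.
Burnout mass m_f = stage dry + payload = 3,274.26 + 1,830 = 5,104.26 kg.
Δv = v_e · ln(28,890/5,104.26) = 4400.0 × ln(5.66) = 4400.0 × 1.7334 ≈ 7627 m/s.

Δv ≈ 7630 m/s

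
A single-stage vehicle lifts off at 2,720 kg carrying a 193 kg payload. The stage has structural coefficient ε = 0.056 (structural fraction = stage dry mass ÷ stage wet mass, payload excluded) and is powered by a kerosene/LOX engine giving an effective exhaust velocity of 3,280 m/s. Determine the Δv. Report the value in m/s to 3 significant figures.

Stage wet mass = m₀ − payload = 2,720 − 193 = 2,527 kg.
Stage dry mass = ε × stage wet mass = 0.056 × 2,527 = 141.512 kg.
Burnout mass m_f = stage dry + payload = 141.512 + 193 = 334.512 kg.
Rocket equation: Δv = v_e · ln(2,720/334.512) = 3280.0 × ln(8.131) = 3280.0 × 2.0957 ≈ 6874 m/s.

Δv ≈ 6870 m/s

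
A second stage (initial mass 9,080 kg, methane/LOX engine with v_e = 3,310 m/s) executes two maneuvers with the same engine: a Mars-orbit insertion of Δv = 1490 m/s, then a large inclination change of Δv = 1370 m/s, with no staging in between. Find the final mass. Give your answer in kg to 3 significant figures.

After the first burn: m = 9080 × exp(−1490/3310.0) = 9080 × 0.63753 = 5,788.77 kg.
After the second burn: m = 5,788.77 × exp(−1370/3310.0) = 5,788.77 × 0.66107 = 3,826.78 kg.

final mass ≈ 3830 kg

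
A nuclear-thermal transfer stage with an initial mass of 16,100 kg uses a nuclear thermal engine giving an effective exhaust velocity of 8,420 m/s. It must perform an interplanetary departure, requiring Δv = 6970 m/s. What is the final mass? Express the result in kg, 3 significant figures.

final mass ≈ 7040 kg

m₀/m_f = exp(Δv / v_e) = exp(6970 / 8420.0) = exp(0.8278) = 2.2883.
m_f = m₀ / 2.2883 = 16,100 / 2.2883 = 7,035.79 kg.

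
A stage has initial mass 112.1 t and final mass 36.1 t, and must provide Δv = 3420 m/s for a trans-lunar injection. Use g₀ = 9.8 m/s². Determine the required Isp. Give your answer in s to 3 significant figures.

Isp ≈ 308 s

ln(m₀/m_f) = ln(112100/36100) = ln(3.105) = 1.1331.
By the Tsiolkovsky rocket equation, v_e = Δv / ln(m₀/m_f) = 3420 / 1.1331 = 3018.3 m/s.
Isp = v_e / g₀ = 3018.3 / 9.8 = 308.0 s.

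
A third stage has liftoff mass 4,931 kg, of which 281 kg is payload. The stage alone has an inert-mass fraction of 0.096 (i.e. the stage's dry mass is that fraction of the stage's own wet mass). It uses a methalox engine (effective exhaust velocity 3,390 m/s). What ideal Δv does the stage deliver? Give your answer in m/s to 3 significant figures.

Δv ≈ 6490 m/s

Stage wet mass = m₀ − payload = 4,931 − 281 = 4,650 kg.
Stage dry mass = ε × stage wet mass = 0.096 × 4,650 = 446.4 kg.
Burnout mass m_f = stage dry + payload = 446.4 + 281 = 727.4 kg.
Δv = v_e · ln(4,931/727.4) = 3390.0 × ln(6.779) = 3390.0 × 1.9138 ≈ 6488 m/s.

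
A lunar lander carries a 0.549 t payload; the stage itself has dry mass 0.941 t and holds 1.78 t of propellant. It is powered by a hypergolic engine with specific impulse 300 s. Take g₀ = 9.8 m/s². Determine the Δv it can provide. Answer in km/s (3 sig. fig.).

Δv ≈ 2.31 km/s

v_e = Isp · g₀ = 300 × 9.8 = 2940.0 m/s.
m₀ = payload + dry + propellant = 0.549 + 0.941 + 1.78 = 3.27 t.
m_f = payload + dry = 0.549 + 0.941 = 1.49 t.
Using Δv = v_e ln(m₀/m_f): Δv = v_e · ln(m₀/m_f) = 2940.0 × ln(2.195) = 2940.0 × 0.7860 ≈ 2310.9 m/s.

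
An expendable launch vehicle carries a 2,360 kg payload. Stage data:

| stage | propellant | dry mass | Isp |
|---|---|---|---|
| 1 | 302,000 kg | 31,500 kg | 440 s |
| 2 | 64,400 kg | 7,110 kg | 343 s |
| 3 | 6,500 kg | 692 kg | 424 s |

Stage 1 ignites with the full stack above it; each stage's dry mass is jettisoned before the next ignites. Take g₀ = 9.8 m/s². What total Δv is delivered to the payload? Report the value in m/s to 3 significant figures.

Δv ≈ 15700 m/s

Ignition mass of stage 1 = 302,000+31,500 + 64,400+7,110 + 6,500+692 + 2,360 = 414,562 kg.
Stage 1: m₀ = 414,562 kg, m_f = 414,562 − 302,000 = 112,562 kg; Δv = 440×9.8×ln(3.683) = 4312.0×1.3037 ≈ 5622 m/s.
Stage 2: m₀ = 81,062 kg, m_f = 81,062 − 64,400 = 16,662 kg; Δv = 343×9.8×ln(4.865) = 3361.4×1.5821 ≈ 5318 m/s.
Stage 3: m₀ = 9,552 kg, m_f = 9,552 − 6,500 = 3,052 kg; Δv = 424×9.8×ln(3.13) = 4155.2×1.1410 ≈ 4741 m/s.
Total Δv = 5622 + 5318 + 4741 = 15681 m/s.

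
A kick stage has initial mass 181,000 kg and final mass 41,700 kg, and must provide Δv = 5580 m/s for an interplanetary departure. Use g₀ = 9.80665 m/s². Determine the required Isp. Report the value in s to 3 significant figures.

Isp ≈ 388 s

ln(m₀/m_f) = ln(181000/41700) = ln(4.341) = 1.4680.
v_e = Δv / ln(m₀/m_f) = 5580 / 1.4680 = 3801.1 m/s.
Isp = v_e / g₀ = 3801.1 / 9.80665 = 387.6 s.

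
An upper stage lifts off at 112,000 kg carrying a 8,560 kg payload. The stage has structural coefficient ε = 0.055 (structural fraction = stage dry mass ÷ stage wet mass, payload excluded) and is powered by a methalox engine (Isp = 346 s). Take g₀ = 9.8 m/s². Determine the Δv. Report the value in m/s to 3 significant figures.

Δv ≈ 6990 m/s

Stage wet mass = m₀ − payload = 112,000 − 8,560 = 103,440 kg.
Stage dry mass = ε × stage wet mass = 0.055 × 103,440 = 5,689.2 kg.
Burnout mass m_f = stage dry + payload = 5,689.2 + 8,560 = 14,249.2 kg.
v_e = Isp · g₀ = 346 × 9.8 = 3390.8 m/s.
By the Tsiolkovsky rocket equation, Δv = v_e · ln(112,000/14,249.2) = 3390.8 × ln(7.86) = 3390.8 × 2.0618 ≈ 6991 m/s.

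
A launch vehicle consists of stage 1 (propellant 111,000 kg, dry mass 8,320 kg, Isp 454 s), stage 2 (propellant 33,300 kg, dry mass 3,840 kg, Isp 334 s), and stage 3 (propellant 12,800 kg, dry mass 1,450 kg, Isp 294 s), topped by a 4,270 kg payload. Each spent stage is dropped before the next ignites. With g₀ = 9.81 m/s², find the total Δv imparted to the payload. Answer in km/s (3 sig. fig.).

Ignition mass of stage 1 = 111,000+8,320 + 33,300+3,840 + 12,800+1,450 + 4,270 = 174,980 kg.
Stage 1: m₀ = 174,980 kg, m_f = 174,980 − 111,000 = 63,980 kg; Δv = 454×9.81×ln(2.735) = 4453.7×1.0061 ≈ 4481 m/s.
Stage 2: m₀ = 55,660 kg, m_f = 55,660 − 33,300 = 22,360 kg; Δv = 334×9.81×ln(2.489) = 3276.5×0.9120 ≈ 2988 m/s.
Stage 3: m₀ = 18,520 kg, m_f = 18,520 − 12,800 = 5,720 kg; Δv = 294×9.81×ln(3.238) = 2884.1×1.1749 ≈ 3389 m/s.
Total Δv = 4481 + 2988 + 3389 = 10858 m/s.

Δv ≈ 10.9 km/s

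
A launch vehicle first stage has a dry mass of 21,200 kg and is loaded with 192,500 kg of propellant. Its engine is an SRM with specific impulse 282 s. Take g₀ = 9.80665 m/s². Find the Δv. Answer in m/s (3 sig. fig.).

Δv ≈ 6390 m/s

v_e = Isp · g₀ = 282 × 9.80665 = 2765.5 m/s.
m₀ = m_dry + m_prop = 21,200 + 192,500 = 213,700 kg.
Δv = v_e · ln(m₀/m_f) = 2765.5 × ln(10.08) = 2765.5 × 2.3106 ≈ 6389.8 m/s.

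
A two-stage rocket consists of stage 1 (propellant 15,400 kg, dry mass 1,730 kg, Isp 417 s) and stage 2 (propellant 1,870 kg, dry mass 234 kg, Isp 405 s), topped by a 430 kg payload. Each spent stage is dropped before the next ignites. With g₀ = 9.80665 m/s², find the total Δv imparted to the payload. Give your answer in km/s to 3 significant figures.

Ignition mass of stage 1 = 15,400+1,730 + 1,870+234 + 430 = 19,664 kg.
Stage 1: m₀ = 19,664 kg, m_f = 19,664 − 15,400 = 4,264 kg; Δv = 417×9.80665×ln(4.612) = 4089.4×1.5286 ≈ 6251 m/s.
Stage 2: m₀ = 2,534 kg, m_f = 2,534 − 1,870 = 664 kg; Δv = 405×9.80665×ln(3.816) = 3971.7×1.3393 ≈ 5319 m/s.
Total Δv = 6251 + 5319 = 11570 m/s.

Δv ≈ 11.6 km/s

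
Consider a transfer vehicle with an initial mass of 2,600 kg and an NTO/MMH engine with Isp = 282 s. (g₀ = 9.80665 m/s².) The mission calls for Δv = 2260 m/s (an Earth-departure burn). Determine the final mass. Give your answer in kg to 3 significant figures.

final mass ≈ 1150 kg

v_e = Isp · g₀ = 282 × 9.80665 = 2765.5 m/s.
m₀/m_f = exp(Δv / v_e) = exp(2260 / 2765.5) = exp(0.8172) = 2.2642.
m_f = m₀ / 2.2642 = 2,600 / 2.2642 = 1,148.31 kg.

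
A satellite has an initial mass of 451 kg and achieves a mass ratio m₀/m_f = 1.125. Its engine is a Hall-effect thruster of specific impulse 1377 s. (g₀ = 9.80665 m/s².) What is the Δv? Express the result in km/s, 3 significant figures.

Δv ≈ 1.59 km/s

v_e = Isp · g₀ = 1377 × 9.80665 = 13503.8 m/s.
Δv = v_e · ln(1.125) = 13503.8 × 0.1178 ≈ 1590.5 m/s.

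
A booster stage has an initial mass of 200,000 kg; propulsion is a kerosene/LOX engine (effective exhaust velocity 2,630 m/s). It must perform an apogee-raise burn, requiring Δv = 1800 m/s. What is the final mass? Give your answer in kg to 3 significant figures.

From the ideal rocket equation, m₀/m_f = exp(Δv / v_e) = exp(1800 / 2630.0) = exp(0.6844) = 1.9826.
m_f = m₀ / 1.9826 = 200,000 / 1.9826 = 100,878 kg.

final mass ≈ 101000 kg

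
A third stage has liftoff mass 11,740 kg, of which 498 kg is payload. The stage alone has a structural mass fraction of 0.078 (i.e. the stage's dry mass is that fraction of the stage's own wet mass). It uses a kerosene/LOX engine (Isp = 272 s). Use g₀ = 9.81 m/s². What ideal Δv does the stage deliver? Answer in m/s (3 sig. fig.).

Stage wet mass = m₀ − payload = 11,740 − 498 = 11,242 kg.
Stage dry mass = ε × stage wet mass = 0.078 × 11,242 = 876.876 kg.
Burnout mass m_f = stage dry + payload = 876.876 + 498 = 1,374.876 kg.
v_e = Isp · g₀ = 272 × 9.81 = 2668.3 m/s.
Δv = v_e · ln(11,740/1,374.876) = 2668.3 × ln(8.539) = 2668.3 × 2.1446 ≈ 5723 m/s.

Δv ≈ 5720 m/s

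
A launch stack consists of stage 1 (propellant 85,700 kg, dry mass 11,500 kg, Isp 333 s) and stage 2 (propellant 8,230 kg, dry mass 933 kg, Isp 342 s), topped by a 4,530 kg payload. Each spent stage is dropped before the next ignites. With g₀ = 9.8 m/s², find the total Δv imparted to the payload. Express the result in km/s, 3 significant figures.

Ignition mass of stage 1 = 85,700+11,500 + 8,230+933 + 4,530 = 110,893 kg.
Stage 1: m₀ = 110,893 kg, m_f = 110,893 − 85,700 = 25,193 kg; Δv = 333×9.8×ln(4.402) = 3263.4×1.4820 ≈ 4836 m/s.
Stage 2: m₀ = 13,693 kg, m_f = 13,693 − 8,230 = 5,463 kg; Δv = 342×9.8×ln(2.506) = 3351.6×0.9189 ≈ 3080 m/s.
Total Δv = 4836 + 3080 = 7916 m/s.

Δv ≈ 7.92 km/s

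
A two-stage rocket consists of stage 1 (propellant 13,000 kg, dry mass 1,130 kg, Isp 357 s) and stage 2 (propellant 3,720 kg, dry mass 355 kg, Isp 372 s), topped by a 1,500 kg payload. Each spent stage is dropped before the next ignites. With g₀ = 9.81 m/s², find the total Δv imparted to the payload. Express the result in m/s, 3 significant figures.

Δv ≈ 7790 m/s

Ignition mass of stage 1 = 13,000+1,130 + 3,720+355 + 1,500 = 19,705 kg.
Stage 1: m₀ = 19,705 kg, m_f = 19,705 − 13,000 = 6,705 kg; Δv = 357×9.81×ln(2.939) = 3502.2×1.0780 ≈ 3775 m/s.
Stage 2: m₀ = 5,575 kg, m_f = 5,575 − 3,720 = 1,855 kg; Δv = 372×9.81×ln(3.005) = 3649.3×1.1004 ≈ 4016 m/s.
Total Δv = 3775 + 4016 = 7791 m/s.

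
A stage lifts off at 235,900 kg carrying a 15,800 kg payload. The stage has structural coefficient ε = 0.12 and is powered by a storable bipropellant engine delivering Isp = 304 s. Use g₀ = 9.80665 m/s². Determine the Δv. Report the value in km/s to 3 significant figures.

Stage wet mass = m₀ − payload = 235,900 − 15,800 = 220,100 kg.
Stage dry mass = ε × stage wet mass = 0.12 × 220,100 = 26,412 kg.
Burnout mass m_f = stage dry + payload = 26,412 + 15,800 = 42,212 kg.
v_e = Isp · g₀ = 304 × 9.80665 = 2981.2 m/s.
From the ideal rocket equation, Δv = v_e · ln(235,900/42,212) = 2981.2 × ln(5.588) = 2981.2 × 1.7207 ≈ 5130 m/s.

Δv ≈ 5.13 km/s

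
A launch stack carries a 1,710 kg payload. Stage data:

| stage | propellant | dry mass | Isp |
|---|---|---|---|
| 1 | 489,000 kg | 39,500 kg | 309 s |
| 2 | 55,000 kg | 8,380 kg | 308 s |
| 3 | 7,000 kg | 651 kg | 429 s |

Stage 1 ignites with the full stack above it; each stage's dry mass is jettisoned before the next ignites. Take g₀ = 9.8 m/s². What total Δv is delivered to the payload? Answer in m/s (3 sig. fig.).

Ignition mass of stage 1 = 489,000+39,500 + 55,000+8,380 + 7,000+651 + 1,710 = 601,241 kg.
Stage 1: m₀ = 601,241 kg, m_f = 601,241 − 489,000 = 112,241 kg; Δv = 309×9.8×ln(5.357) = 3028.2×1.6783 ≈ 5082 m/s.
Stage 2: m₀ = 72,741 kg, m_f = 72,741 − 55,000 = 17,741 kg; Δv = 308×9.8×ln(4.1) = 3018.4×1.4110 ≈ 4259 m/s.
Stage 3: m₀ = 9,361 kg, m_f = 9,361 − 7,000 = 2,361 kg; Δv = 429×9.8×ln(3.965) = 4204.2×1.3775 ≈ 5791 m/s.
Total Δv = 5082 + 4259 + 5791 = 15132 m/s.

Δv ≈ 15100 m/s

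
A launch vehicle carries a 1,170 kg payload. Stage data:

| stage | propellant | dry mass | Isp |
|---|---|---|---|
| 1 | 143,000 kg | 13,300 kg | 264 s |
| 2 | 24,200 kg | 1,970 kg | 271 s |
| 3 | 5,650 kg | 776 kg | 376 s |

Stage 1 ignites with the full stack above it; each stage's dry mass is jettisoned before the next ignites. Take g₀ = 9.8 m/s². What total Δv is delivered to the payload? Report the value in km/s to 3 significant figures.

Ignition mass of stage 1 = 143,000+13,300 + 24,200+1,970 + 5,650+776 + 1,170 = 190,066 kg.
Stage 1: m₀ = 190,066 kg, m_f = 190,066 − 143,000 = 47,066 kg; Δv = 264×9.8×ln(4.038) = 2587.2×1.3958 ≈ 3611 m/s.
Stage 2: m₀ = 33,766 kg, m_f = 33,766 − 24,200 = 9,566 kg; Δv = 271×9.8×ln(3.53) = 2655.8×1.2612 ≈ 3350 m/s.
Stage 3: m₀ = 7,596 kg, m_f = 7,596 − 5,650 = 1,946 kg; Δv = 376×9.8×ln(3.903) = 3684.8×1.3618 ≈ 5018 m/s.
Total Δv = 3611 + 3350 + 5018 = 11979 m/s.

Δv ≈ 12.0 km/s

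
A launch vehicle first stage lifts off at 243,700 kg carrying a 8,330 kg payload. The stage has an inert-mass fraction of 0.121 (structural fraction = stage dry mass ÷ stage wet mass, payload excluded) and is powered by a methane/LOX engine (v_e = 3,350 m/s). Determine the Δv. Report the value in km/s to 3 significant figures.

Δv ≈ 6.33 km/s

Stage wet mass = m₀ − payload = 243,700 − 8,330 = 235,370 kg.
Stage dry mass = ε × stage wet mass = 0.121 × 235,370 = 28,479.8 kg.
Burnout mass m_f = stage dry + payload = 28,479.8 + 8,330 = 36,809.8 kg.
Rocket equation: Δv = v_e · ln(243,700/36,809.8) = 3350.0 × ln(6.621) = 3350.0 × 1.8902 ≈ 6332 m/s.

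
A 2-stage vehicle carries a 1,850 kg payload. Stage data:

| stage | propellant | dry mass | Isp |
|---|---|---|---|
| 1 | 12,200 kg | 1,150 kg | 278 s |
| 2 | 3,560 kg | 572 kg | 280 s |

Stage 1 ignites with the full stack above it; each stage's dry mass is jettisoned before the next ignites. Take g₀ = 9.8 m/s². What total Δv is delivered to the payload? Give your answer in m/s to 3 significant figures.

Ignition mass of stage 1 = 12,200+1,150 + 3,560+572 + 1,850 = 19,332 kg.
Stage 1: m₀ = 19,332 kg, m_f = 19,332 − 12,200 = 7,132 kg; Δv = 278×9.8×ln(2.711) = 2724.4×0.9972 ≈ 2717 m/s.
Stage 2: m₀ = 5,982 kg, m_f = 5,982 − 3,560 = 2,422 kg; Δv = 280×9.8×ln(2.47) = 2744.0×0.9042 ≈ 2481 m/s.
Total Δv = 2717 + 2481 = 5198 m/s.

Δv ≈ 5200 m/s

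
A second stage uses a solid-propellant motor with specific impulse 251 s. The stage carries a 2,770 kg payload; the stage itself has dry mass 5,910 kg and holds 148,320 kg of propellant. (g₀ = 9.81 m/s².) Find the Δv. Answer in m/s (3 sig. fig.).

Δv ≈ 7130 m/s

v_e = Isp · g₀ = 251 × 9.81 = 2462.3 m/s.
m₀ = payload + dry + propellant = 2,770 + 5,910 + 148,320 = 157,000 kg.
m_f = payload + dry = 2,770 + 5,910 = 8,680 kg.
Using Δv = v_e ln(m₀/m_f): Δv = v_e · ln(m₀/m_f) = 2462.3 × ln(18.09) = 2462.3 × 2.8952 ≈ 7128.9 m/s.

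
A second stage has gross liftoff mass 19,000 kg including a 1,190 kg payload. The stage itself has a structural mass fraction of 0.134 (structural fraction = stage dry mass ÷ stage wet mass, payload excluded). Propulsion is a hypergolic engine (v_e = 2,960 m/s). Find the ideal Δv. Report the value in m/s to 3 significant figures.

Δv ≈ 4940 m/s

Stage wet mass = m₀ − payload = 19,000 − 1,190 = 17,810 kg.
Stage dry mass = ε × stage wet mass = 0.134 × 17,810 = 2,386.54 kg.
Burnout mass m_f = stage dry + payload = 2,386.54 + 1,190 = 3,576.54 kg.
Δv = v_e · ln(19,000/3,576.54) = 2960.0 × ln(5.312) = 2960.0 × 1.6700 ≈ 4943 m/s.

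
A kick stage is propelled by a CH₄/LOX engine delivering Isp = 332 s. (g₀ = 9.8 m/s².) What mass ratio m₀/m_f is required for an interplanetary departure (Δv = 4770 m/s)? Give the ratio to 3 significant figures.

v_e = Isp · g₀ = 332 × 9.8 = 3253.6 m/s.
By the Tsiolkovsky rocket equation, m₀/m_f = exp(Δv / v_e) = exp(4770 / 3253.6) = exp(1.4661) = 4.3322.

mass ratio ≈ 4.33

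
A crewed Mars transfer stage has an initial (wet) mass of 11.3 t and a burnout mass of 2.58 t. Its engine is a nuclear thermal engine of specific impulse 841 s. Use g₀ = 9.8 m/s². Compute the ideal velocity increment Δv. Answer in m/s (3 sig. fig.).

v_e = Isp · g₀ = 841 × 9.8 = 8241.8 m/s.
Δv = v_e · ln(m₀/m_f) = 8241.8 × ln(4.38) = 8241.8 × 1.4770 ≈ 12173.2 m/s.

Δv ≈ 12200 m/s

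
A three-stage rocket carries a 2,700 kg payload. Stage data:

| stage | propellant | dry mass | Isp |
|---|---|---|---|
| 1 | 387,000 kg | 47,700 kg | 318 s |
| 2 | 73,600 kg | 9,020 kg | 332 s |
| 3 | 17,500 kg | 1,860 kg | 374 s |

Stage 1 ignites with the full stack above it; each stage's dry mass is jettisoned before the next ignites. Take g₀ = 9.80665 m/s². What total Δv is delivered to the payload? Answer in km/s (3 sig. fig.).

Δv ≈ 13.7 km/s

Ignition mass of stage 1 = 387,000+47,700 + 73,600+9,020 + 17,500+1,860 + 2,700 = 539,380 kg.
Stage 1: m₀ = 539,380 kg, m_f = 539,380 − 387,000 = 152,380 kg; Δv = 318×9.80665×ln(3.54) = 3118.5×1.2640 ≈ 3942 m/s.
Stage 2: m₀ = 104,680 kg, m_f = 104,680 − 73,600 = 31,080 kg; Δv = 332×9.80665×ln(3.368) = 3255.8×1.2143 ≈ 3954 m/s.
Stage 3: m₀ = 22,060 kg, m_f = 22,060 − 17,500 = 4,560 kg; Δv = 374×9.80665×ln(4.838) = 3667.7×1.5764 ≈ 5782 m/s.
Total Δv = 3942 + 3954 + 5782 = 13678 m/s.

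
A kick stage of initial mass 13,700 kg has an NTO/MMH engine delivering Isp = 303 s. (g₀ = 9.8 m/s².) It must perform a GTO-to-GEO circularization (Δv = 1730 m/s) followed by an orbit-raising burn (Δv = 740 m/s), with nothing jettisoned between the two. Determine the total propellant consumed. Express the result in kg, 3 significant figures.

total propellant consumed ≈ 7740 kg

v_e = Isp · g₀ = 303 × 9.8 = 2969.4 m/s.
After the first burn: m = 13700 × exp(−1730/2969.4) = 13700 × 0.55844 = 7,650.63 kg.
After the second burn: m = 7,650.63 × exp(−740/2969.4) = 7,650.63 × 0.77942 = 5,963.05 kg.
Total propellant = m₀ − m_final = 13700 − 5,963.05 = 7,736.95 kg.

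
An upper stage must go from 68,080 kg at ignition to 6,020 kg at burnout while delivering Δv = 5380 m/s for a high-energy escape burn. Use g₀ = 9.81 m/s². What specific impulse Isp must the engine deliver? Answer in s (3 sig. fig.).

ln(m₀/m_f) = ln(68080/6020) = ln(11.31) = 2.4256.
v_e = Δv / ln(m₀/m_f) = 5380 / 2.4256 = 2218.0 m/s.
Isp = v_e / g₀ = 2218.0 / 9.81 = 226.1 s.

Isp ≈ 226 s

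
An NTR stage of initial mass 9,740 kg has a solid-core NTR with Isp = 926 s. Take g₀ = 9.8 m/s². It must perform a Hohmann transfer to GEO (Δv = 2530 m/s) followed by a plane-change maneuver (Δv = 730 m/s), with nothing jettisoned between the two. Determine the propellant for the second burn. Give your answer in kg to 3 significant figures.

v_e = Isp · g₀ = 926 × 9.8 = 9074.8 m/s.
After the first burn: m = 9740 × exp(−2530/9074.8) = 9740 × 0.75670 = 7,370.26 kg.
After the second burn: m = 7,370.26 × exp(−730/9074.8) = 7,370.26 × 0.92271 = 6,800.61 kg.
Second-burn propellant = 7,370.26 − 6,800.61 = 569.65 kg.

propellant for the second burn ≈ 570 kg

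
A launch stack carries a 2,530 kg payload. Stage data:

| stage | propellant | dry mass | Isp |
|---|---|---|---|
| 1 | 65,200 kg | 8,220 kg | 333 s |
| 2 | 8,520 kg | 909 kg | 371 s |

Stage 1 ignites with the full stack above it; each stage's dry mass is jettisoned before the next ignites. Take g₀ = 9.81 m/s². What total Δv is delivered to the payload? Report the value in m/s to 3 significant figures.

Ignition mass of stage 1 = 65,200+8,220 + 8,520+909 + 2,530 = 85,379 kg.
Stage 1: m₀ = 85,379 kg, m_f = 85,379 − 65,200 = 20,179 kg; Δv = 333×9.81×ln(4.231) = 3266.7×1.4425 ≈ 4712 m/s.
Stage 2: m₀ = 11,959 kg, m_f = 11,959 − 8,520 = 3,439 kg; Δv = 371×9.81×ln(3.477) = 3639.5×1.2463 ≈ 4536 m/s.
Total Δv = 4712 + 4536 = 9248 m/s.

Δv ≈ 9250 m/s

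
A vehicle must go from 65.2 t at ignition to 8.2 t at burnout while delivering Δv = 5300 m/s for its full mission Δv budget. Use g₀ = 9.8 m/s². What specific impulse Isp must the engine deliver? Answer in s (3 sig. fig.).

Isp ≈ 261 s

ln(m₀/m_f) = ln(65200/8200) = ln(7.951) = 2.0733.
v_e = Δv / ln(m₀/m_f) = 5300 / 2.0733 = 2556.3 m/s.
Isp = v_e / g₀ = 2556.3 / 9.8 = 260.8 s.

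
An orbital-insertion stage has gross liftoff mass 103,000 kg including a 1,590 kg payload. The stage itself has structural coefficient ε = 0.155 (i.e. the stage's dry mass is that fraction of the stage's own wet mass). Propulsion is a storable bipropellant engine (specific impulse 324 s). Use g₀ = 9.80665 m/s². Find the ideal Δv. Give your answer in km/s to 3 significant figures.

Δv ≈ 5.67 km/s

Stage wet mass = m₀ − payload = 103,000 − 1,590 = 101,410 kg.
Stage dry mass = ε × stage wet mass = 0.155 × 101,410 = 15,718.6 kg.
Burnout mass m_f = stage dry + payload = 15,718.6 + 1,590 = 17,308.6 kg.
v_e = Isp · g₀ = 324 × 9.80665 = 3177.4 m/s.
Δv = v_e · ln(103,000/17,308.6) = 3177.4 × ln(5.951) = 3177.4 × 1.7835 ≈ 5667 m/s.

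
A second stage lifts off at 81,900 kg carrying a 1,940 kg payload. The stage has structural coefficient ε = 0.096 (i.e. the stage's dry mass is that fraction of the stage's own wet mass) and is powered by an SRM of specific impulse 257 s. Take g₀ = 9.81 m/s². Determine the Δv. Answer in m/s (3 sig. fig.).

Δv ≈ 5400 m/s

Stage wet mass = m₀ − payload = 81,900 − 1,940 = 79,960 kg.
Stage dry mass = ε × stage wet mass = 0.096 × 79,960 = 7,676.16 kg.
Burnout mass m_f = stage dry + payload = 7,676.16 + 1,940 = 9,616.16 kg.
v_e = Isp · g₀ = 257 × 9.81 = 2521.2 m/s.
Δv = v_e · ln(81,900/9,616.16) = 2521.2 × ln(8.517) = 2521.2 × 2.1421 ≈ 5400 m/s.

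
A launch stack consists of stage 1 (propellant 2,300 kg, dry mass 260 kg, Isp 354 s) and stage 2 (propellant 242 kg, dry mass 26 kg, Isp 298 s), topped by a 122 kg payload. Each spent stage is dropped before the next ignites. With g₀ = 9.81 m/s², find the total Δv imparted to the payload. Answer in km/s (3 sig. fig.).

Δv ≈ 8.09 km/s

Ignition mass of stage 1 = 2,300+260 + 242+26 + 122 = 2,950 kg.
Stage 1: m₀ = 2,950 kg, m_f = 2,950 − 2,300 = 650 kg; Δv = 354×9.81×ln(4.538) = 3472.7×1.5126 ≈ 5253 m/s.
Stage 2: m₀ = 390 kg, m_f = 390 − 242 = 148 kg; Δv = 298×9.81×ln(2.635) = 2923.4×0.9689 ≈ 2833 m/s.
Total Δv = 5253 + 2833 = 8086 m/s.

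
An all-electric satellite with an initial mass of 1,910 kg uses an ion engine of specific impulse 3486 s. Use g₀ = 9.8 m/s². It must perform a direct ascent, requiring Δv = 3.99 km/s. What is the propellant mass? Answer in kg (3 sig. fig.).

propellant mass ≈ 211 kg

v_e = Isp · g₀ = 3486 × 9.8 = 34162.8 m/s.
Using Δv = v_e ln(m₀/m_f): m₀/m_f = exp(Δv / v_e) = exp(3990 / 34162.8) = exp(0.1168) = 1.1239.
m_f = 1,910 / 1.1239 = 1,699.44 kg, so propellant = m₀ − m_f = 1,910 − 1,699.44 = 210.56 kg.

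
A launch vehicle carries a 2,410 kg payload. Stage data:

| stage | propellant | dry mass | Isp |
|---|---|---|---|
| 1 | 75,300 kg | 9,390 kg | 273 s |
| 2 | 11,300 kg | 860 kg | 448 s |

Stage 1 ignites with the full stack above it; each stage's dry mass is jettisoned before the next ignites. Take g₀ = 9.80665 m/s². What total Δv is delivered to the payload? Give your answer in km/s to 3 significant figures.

Δv ≈ 10.4 km/s

Ignition mass of stage 1 = 75,300+9,390 + 11,300+860 + 2,410 = 99,260 kg.
Stage 1: m₀ = 99,260 kg, m_f = 99,260 − 75,300 = 23,960 kg; Δv = 273×9.80665×ln(4.143) = 2677.2×1.4214 ≈ 3805 m/s.
Stage 2: m₀ = 14,570 kg, m_f = 14,570 − 11,300 = 3,270 kg; Δv = 448×9.80665×ln(4.456) = 4393.4×1.4942 ≈ 6564 m/s.
Total Δv = 3805 + 6564 = 10369 m/s.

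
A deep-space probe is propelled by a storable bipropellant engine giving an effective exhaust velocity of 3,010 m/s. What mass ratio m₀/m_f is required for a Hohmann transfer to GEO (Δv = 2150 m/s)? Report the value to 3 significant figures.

Rocket equation: m₀/m_f = exp(Δv / v_e) = exp(2150 / 3010.0) = exp(0.7143) = 2.0427.

mass ratio ≈ 2.04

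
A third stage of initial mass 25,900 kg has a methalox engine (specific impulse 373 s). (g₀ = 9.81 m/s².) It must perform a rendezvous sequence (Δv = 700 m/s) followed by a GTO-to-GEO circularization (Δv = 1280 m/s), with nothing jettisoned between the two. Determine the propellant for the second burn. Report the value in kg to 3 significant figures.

v_e = Isp · g₀ = 373 × 9.81 = 3659.1 m/s.
After the first burn: m = 25900 × exp(−700/3659.1) = 25900 × 0.82588 = 21,390.3 kg.
After the second burn: m = 21,390.3 × exp(−1280/3659.1) = 21,390.3 × 0.70482 = 15,076.3 kg.
Second-burn propellant = 21,390.3 − 15,076.3 = 6,314 kg.

propellant for the second burn ≈ 6310 kg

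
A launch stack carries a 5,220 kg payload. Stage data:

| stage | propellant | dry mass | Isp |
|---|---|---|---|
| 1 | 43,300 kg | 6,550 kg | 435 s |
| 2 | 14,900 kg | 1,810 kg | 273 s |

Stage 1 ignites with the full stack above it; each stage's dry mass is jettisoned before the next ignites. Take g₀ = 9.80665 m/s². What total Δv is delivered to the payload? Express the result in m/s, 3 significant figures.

Ignition mass of stage 1 = 43,300+6,550 + 14,900+1,810 + 5,220 = 71,780 kg.
Stage 1: m₀ = 71,780 kg, m_f = 71,780 − 43,300 = 28,480 kg; Δv = 435×9.80665×ln(2.52) = 4265.9×0.9244 ≈ 3943 m/s.
Stage 2: m₀ = 21,930 kg, m_f = 21,930 − 14,900 = 7,030 kg; Δv = 273×9.80665×ln(3.119) = 2677.2×1.1377 ≈ 3046 m/s.
Total Δv = 3943 + 3046 = 6989 m/s.

Δv ≈ 6990 m/s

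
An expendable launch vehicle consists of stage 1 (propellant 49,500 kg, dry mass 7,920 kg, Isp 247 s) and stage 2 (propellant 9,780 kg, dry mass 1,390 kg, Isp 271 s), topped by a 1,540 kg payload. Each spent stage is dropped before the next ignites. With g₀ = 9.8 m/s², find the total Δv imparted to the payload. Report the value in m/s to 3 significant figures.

Ignition mass of stage 1 = 49,500+7,920 + 9,780+1,390 + 1,540 = 70,130 kg.
Stage 1: m₀ = 70,130 kg, m_f = 70,130 − 49,500 = 20,630 kg; Δv = 247×9.8×ln(3.399) = 2420.6×1.2236 ≈ 2962 m/s.
Stage 2: m₀ = 12,710 kg, m_f = 12,710 − 9,780 = 2,930 kg; Δv = 271×9.8×ln(4.338) = 2655.8×1.4674 ≈ 3897 m/s.
Total Δv = 2962 + 3897 = 6859 m/s.

Δv ≈ 6860 m/s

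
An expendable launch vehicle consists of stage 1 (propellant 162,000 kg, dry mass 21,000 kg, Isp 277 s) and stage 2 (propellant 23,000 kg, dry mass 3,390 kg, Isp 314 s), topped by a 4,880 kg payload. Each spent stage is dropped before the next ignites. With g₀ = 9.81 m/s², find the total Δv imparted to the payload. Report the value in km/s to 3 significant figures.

Ignition mass of stage 1 = 162,000+21,000 + 23,000+3,390 + 4,880 = 214,270 kg.
Stage 1: m₀ = 214,270 kg, m_f = 214,270 − 162,000 = 52,270 kg; Δv = 277×9.81×ln(4.099) = 2717.4×1.4108 ≈ 3834 m/s.
Stage 2: m₀ = 31,270 kg, m_f = 31,270 − 23,000 = 8,270 kg; Δv = 314×9.81×ln(3.781) = 3080.3×1.3300 ≈ 4097 m/s.
Total Δv = 3834 + 4097 = 7931 m/s.

Δv ≈ 7.93 km/s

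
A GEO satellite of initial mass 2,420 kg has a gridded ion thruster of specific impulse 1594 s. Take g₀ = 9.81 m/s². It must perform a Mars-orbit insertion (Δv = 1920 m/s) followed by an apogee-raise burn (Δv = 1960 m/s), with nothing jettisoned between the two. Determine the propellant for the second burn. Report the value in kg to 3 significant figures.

propellant for the second burn ≈ 252 kg

v_e = Isp · g₀ = 1594 × 9.81 = 15637.1 m/s.
After the first burn: m = 2420 × exp(−1920/15637.1) = 2420 × 0.88445 = 2,140.37 kg.
After the second burn: m = 2,140.37 × exp(−1960/15637.1) = 2,140.37 × 0.88219 = 1,888.21 kg.
Second-burn propellant = 2,140.37 − 1,888.21 = 252.16 kg.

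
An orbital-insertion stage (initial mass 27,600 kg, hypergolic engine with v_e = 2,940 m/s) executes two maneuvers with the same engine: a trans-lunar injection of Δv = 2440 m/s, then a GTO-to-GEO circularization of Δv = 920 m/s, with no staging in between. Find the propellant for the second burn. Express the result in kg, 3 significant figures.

propellant for the second burn ≈ 3230 kg

After the first burn: m = 27600 × exp(−2440/2940.0) = 27600 × 0.43608 = 12,035.8 kg.
After the second burn: m = 12,035.8 × exp(−920/2940.0) = 12,035.8 × 0.73130 = 8,801.78 kg.
Second-burn propellant = 12,035.8 − 8,801.78 = 3,234.02 kg.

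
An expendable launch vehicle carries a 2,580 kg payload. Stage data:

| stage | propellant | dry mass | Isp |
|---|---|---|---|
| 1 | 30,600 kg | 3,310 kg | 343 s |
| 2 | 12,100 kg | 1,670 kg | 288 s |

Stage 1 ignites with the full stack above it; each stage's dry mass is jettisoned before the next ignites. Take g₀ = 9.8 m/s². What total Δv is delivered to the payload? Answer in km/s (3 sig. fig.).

Δv ≈ 6.96 km/s

Ignition mass of stage 1 = 30,600+3,310 + 12,100+1,670 + 2,580 = 50,260 kg.
Stage 1: m₀ = 50,260 kg, m_f = 50,260 − 30,600 = 19,660 kg; Δv = 343×9.8×ln(2.556) = 3361.4×0.9386 ≈ 3155 m/s.
Stage 2: m₀ = 16,350 kg, m_f = 16,350 − 12,100 = 4,250 kg; Δv = 288×9.8×ln(3.847) = 2822.4×1.3473 ≈ 3803 m/s.
Total Δv = 3155 + 3803 = 6958 m/s.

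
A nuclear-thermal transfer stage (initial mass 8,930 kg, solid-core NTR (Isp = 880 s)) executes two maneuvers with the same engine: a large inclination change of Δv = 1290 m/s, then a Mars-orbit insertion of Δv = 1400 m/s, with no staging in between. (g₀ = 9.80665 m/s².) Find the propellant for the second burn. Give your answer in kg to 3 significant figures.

v_e = Isp · g₀ = 880 × 9.80665 = 8629.9 m/s.
After the first burn: m = 8930 × exp(−1290/8629.9) = 8930 × 0.86115 = 7,690.07 kg.
After the second burn: m = 7,690.07 × exp(−1400/8629.9) = 7,690.07 × 0.85025 = 6,538.48 kg.
Second-burn propellant = 7,690.07 − 6,538.48 = 1,151.59 kg.

propellant for the second burn ≈ 1150 kg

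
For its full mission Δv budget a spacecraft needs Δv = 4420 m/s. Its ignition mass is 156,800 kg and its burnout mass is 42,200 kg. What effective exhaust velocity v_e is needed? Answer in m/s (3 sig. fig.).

v_e ≈ 3370 m/s

ln(m₀/m_f) = ln(156800/42200) = ln(3.716) = 1.3126.
Rocket equation: v_e = Δv / ln(m₀/m_f) = 4420 / 1.3126 = 3367.5 m/s.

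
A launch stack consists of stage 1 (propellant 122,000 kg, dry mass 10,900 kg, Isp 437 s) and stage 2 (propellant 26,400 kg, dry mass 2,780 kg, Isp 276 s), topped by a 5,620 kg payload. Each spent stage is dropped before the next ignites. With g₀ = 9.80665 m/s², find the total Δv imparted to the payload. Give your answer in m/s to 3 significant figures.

Δv ≈ 9420 m/s

Ignition mass of stage 1 = 122,000+10,900 + 26,400+2,780 + 5,620 = 167,700 kg.
Stage 1: m₀ = 167,700 kg, m_f = 167,700 − 122,000 = 45,700 kg; Δv = 437×9.80665×ln(3.67) = 4285.5×1.3001 ≈ 5571 m/s.
Stage 2: m₀ = 34,800 kg, m_f = 34,800 − 26,400 = 8,400 kg; Δv = 276×9.80665×ln(4.143) = 2706.6×1.4214 ≈ 3847 m/s.
Total Δv = 5571 + 3847 = 9418 m/s.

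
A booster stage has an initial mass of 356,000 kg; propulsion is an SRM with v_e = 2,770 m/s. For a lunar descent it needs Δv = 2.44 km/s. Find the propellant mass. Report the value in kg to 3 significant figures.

Using Δv = v_e ln(m₀/m_f): m₀/m_f = exp(Δv / v_e) = exp(2440 / 2770.0) = exp(0.8809) = 2.4130.
m_f = 356,000 / 2.4130 = 147,534 kg, so propellant = m₀ − m_f = 356,000 − 147,534 = 208,466 kg.

propellant mass ≈ 208000 kg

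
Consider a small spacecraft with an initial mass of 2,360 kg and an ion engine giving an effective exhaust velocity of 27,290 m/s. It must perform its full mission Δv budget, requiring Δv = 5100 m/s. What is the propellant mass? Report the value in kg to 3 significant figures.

m₀/m_f = exp(Δv / v_e) = exp(5100 / 27290.0) = exp(0.1869) = 1.2055.
m_f = 2,360 / 1.2055 = 1,957.69 kg, so propellant = m₀ − m_f = 2,360 − 1,957.69 = 402.31 kg.

propellant mass ≈ 402 kg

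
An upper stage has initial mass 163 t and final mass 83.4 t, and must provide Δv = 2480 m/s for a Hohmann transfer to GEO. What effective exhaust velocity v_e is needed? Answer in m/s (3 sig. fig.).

ln(m₀/m_f) = ln(163000/83400) = ln(1.954) = 0.6701.
v_e = Δv / ln(m₀/m_f) = 2480 / 0.6701 = 3700.9 m/s.

v_e ≈ 3700 m/s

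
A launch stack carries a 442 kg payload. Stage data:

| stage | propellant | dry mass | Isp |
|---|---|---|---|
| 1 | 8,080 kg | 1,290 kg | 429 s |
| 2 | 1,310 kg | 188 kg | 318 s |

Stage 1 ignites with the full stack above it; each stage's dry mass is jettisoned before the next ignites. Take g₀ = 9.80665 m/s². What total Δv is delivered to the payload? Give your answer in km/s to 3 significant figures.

Ignition mass of stage 1 = 8,080+1,290 + 1,310+188 + 442 = 11,310 kg.
Stage 1: m₀ = 11,310 kg, m_f = 11,310 − 8,080 = 3,230 kg; Δv = 429×9.80665×ln(3.502) = 4207.1×1.2532 ≈ 5272 m/s.
Stage 2: m₀ = 1,940 kg, m_f = 1,940 − 1,310 = 630 kg; Δv = 318×9.80665×ln(3.079) = 3118.5×1.1247 ≈ 3507 m/s.
Total Δv = 5272 + 3507 = 8779 m/s.

Δv ≈ 8.78 km/s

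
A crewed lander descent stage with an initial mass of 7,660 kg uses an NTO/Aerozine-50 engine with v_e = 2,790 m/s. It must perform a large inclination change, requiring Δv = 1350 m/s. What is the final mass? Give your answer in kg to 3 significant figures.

final mass ≈ 4720 kg

By the Tsiolkovsky rocket equation, m₀/m_f = exp(Δv / v_e) = exp(1350 / 2790.0) = exp(0.4839) = 1.6223.
m_f = m₀ / 1.6223 = 7,660 / 1.6223 = 4,721.69 kg.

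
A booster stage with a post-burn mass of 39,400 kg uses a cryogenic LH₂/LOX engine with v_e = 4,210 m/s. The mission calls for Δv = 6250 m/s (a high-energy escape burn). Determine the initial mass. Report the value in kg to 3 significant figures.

Rocket equation: m₀/m_f = exp(Δv / v_e) = exp(6250 / 4210.0) = exp(1.4846) = 4.4130.
m₀ = m_f × 4.4130 = 39,400 × 4.4130 = 173,872 kg.

initial mass ≈ 174000 kg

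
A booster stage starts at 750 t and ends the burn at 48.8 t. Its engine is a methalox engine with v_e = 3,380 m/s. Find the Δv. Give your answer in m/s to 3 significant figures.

Using Δv = v_e ln(m₀/m_f): Δv = v_e · ln(m₀/m_f) = 3380.0 × ln(15.37) = 3380.0 × 2.7323 ≈ 9235.3 m/s.

Δv ≈ 9240 m/s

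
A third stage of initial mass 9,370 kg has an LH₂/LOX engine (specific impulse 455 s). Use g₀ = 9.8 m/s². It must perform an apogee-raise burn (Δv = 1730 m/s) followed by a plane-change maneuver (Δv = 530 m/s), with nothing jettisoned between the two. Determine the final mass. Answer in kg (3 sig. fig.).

final mass ≈ 5640 kg

v_e = Isp · g₀ = 455 × 9.8 = 4459.0 m/s.
After the first burn: m = 9370 × exp(−1730/4459.0) = 9370 × 0.67843 = 6,356.89 kg.
After the second burn: m = 6,356.89 × exp(−530/4459.0) = 6,356.89 × 0.88793 = 5,644.47 kg.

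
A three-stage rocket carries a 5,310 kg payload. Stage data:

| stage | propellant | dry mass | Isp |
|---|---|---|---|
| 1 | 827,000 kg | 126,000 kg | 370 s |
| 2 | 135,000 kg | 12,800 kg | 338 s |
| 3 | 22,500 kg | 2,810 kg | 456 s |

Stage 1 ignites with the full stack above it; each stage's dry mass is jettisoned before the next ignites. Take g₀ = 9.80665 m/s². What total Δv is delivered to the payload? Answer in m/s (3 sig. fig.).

Δv ≈ 15400 m/s

Ignition mass of stage 1 = 827,000+126,000 + 135,000+12,800 + 22,500+2,810 + 5,310 = 1,131,420 kg.
Stage 1: m₀ = 1,131,420 kg, m_f = 1,131,420 − 827,000 = 304,420 kg; Δv = 370×9.80665×ln(3.717) = 3628.5×1.3128 ≈ 4764 m/s.
Stage 2: m₀ = 178,420 kg, m_f = 178,420 − 135,000 = 43,420 kg; Δv = 338×9.80665×ln(4.109) = 3314.6×1.4132 ≈ 4684 m/s.
Stage 3: m₀ = 30,620 kg, m_f = 30,620 − 22,500 = 8,120 kg; Δv = 456×9.80665×ln(3.771) = 4471.8×1.3273 ≈ 5936 m/s.
Total Δv = 4764 + 4684 + 5936 = 15384 m/s.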